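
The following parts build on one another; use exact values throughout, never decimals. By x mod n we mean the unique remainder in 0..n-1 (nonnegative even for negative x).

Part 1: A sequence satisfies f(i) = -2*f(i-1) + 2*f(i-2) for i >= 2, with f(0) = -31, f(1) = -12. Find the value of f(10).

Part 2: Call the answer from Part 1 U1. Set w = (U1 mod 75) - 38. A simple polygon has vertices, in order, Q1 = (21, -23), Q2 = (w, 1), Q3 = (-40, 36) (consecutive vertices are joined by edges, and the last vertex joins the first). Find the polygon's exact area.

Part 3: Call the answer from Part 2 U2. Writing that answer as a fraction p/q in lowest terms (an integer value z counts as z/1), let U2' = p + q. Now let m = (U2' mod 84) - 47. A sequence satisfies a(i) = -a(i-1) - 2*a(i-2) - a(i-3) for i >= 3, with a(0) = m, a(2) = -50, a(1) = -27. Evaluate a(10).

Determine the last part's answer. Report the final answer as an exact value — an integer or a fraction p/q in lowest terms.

Part 1: f(2) = -2*(-12) + 2*(-31) = -38; iterating: f(2)=-38, f(3)=52, f(4)=-180, f(5)=464, f(6)=-1288, f(7)=3504, f(8)=-9584, f(9)=26176, f(10)=-71520; answer -71520
Part 2: U1 = -71520; w = -8; cross terms: (21*1 - -8*-23)=-163, (-8*36 - -40*1)=-248, (-40*-23 - 21*36)=164; twice the area = |-247| = 247; area = 247/2; answer 247/2
Part 3: U2 = 247/2; threaded value p + q = 249; m = 34; a(3) = -1*(-50) - 2*(-27) - 1*(34) = 70; iterating: a(3)=70, a(4)=57, a(5)=-147, a(6)=-37, a(7)=274, a(8)=-53, a(9)=-458, a(10)=290; answer 290

290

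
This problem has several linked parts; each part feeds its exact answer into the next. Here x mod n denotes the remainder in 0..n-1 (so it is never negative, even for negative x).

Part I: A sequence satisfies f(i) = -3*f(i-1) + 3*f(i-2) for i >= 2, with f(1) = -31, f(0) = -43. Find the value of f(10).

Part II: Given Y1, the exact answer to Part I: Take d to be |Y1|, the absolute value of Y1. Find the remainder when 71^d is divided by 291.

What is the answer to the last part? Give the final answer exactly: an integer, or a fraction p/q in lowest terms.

Part I: f(2) = -3*(-31) + 3*(-43) = -36; iterating: f(2)=-36, f(3)=15, f(4)=-153, f(5)=504, f(6)=-1971, f(7)=7425, f(8)=-28188, f(9)=106839, f(10)=-405081; answer -405081
Part II: Y1 = -405081; d = 405081; squarings mod 291: 71^1=71, 71^2=94, 71^4=106, 71^8=178, 71^16=256, 71^32=61, 71^64=229, 71^128=61, 71^256=229, 71^512=61, 71^1024=229, 71^2048=61, 71^4096=229, 71^8192=61, 71^16384=229, 71^32768=61, 71^65536=229, 71^131072=61, 71^262144=229; 71^405081 = 71^1 * 71^8 * 71^16 * 71^64 * 71^512 * 71^1024 * 71^2048 * 71^8192 * 71^131072 * 71^262144 = 263 (mod 291); answer 263

263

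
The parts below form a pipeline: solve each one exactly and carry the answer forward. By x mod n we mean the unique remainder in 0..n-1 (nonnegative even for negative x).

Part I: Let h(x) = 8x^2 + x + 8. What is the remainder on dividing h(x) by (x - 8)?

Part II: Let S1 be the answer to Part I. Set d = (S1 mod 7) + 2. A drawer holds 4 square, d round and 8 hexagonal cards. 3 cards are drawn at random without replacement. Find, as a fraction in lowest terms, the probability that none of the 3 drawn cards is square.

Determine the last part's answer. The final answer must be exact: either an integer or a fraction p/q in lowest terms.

143/340

Part I: remainder = value at the root: 8*(8)^2 + 1*(8)^1 + 8 = (512) + (8) + (8) = 528; answer 528
Part II: S1 = 528; d = 5; total draws C(17,3) = 680; favorable C(13,3) = 286; P = 143/340; answer 143/340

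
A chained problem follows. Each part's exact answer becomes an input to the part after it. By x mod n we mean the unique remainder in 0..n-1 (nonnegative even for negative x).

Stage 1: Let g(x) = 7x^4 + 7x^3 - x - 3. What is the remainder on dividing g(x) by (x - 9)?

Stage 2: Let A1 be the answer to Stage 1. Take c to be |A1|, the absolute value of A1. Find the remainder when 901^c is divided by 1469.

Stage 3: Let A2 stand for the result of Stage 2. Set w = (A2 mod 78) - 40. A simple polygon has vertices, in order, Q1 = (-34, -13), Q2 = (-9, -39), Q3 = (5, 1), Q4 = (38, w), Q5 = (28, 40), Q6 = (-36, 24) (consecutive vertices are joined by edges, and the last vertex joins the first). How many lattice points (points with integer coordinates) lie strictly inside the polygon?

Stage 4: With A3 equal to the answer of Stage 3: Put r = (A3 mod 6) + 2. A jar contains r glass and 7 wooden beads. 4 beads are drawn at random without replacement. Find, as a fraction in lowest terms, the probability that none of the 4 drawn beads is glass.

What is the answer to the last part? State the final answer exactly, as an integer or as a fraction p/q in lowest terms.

Stage 1: remainder = value at the root: 7*(9)^4 + 7*(9)^3 - 1*(9)^1 - 3 = (45927) + (5103) + (-9) + (-3) = 51018; answer 51018
Stage 2: A1 = 51018; c = 51018; squarings mod 1469: 901^1=901, 901^2=913, 901^4=646, 901^8=120, 901^16=1179, 901^32=367, 901^64=1010, 901^128=614, 901^256=932, 901^512=445, 901^1024=1179, 901^2048=367, 901^4096=1010, 901^8192=614, 901^16384=932, 901^32768=445; 901^51018 = 901^2 * 901^8 * 901^64 * 901^256 * 901^512 * 901^1024 * 901^16384 * 901^32768 = 443 (mod 1469); answer 443
Stage 3: A2 = 443; w = 13; cross terms: (-34*-39 - -9*-13)=1209, (-9*1 - 5*-39)=186, (5*13 - 38*1)=27, (38*40 - 28*13)=1156, (28*24 - -36*40)=2112, (-36*-13 - -34*24)=1284; twice the area = |5974| = 5974; area = 2987; boundary points = 1 + 2 + 3 + 1 + 16 + 1 = 24; strictly interior points = area - boundary/2 + 1 = 2976; answer 2976
Stage 4: A3 = 2976; r = 2; total draws C(9,4) = 126; favorable C(7,4) = 35; P = 5/18; answer 5/18

5/18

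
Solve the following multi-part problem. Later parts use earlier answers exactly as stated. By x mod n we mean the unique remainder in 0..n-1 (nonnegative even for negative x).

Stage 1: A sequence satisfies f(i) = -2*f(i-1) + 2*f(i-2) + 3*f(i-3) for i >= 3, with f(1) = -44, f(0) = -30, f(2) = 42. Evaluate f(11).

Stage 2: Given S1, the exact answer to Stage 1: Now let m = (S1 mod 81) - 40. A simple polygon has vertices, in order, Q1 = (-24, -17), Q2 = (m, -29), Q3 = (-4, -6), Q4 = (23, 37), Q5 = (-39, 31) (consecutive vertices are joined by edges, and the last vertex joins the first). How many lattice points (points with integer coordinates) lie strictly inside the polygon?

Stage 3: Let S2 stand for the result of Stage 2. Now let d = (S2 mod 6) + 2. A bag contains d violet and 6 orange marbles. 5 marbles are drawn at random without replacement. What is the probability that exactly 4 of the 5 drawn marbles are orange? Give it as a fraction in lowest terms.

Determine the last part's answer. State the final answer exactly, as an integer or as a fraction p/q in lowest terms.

15/28

Stage 1: f(3) = -2*(42) + 2*(-44) + 3*(-30) = -262; iterating: f(3)=-262, f(4)=476, f(5)=-1350, f(6)=2866, f(7)=-7004, f(8)=15690, f(9)=-36790, f(10)=83948, f(11)=-194406; answer -194406
Stage 2: S1 = -194406; m = 35; cross terms: (-24*-29 - 35*-17)=1291, (35*-6 - -4*-29)=-326, (-4*37 - 23*-6)=-10, (23*31 - -39*37)=2156, (-39*-17 - -24*31)=1407; twice the area = |4518| = 4518; area = 2259; boundary points = 1 + 1 + 1 + 2 + 3 = 8; strictly interior points = area - boundary/2 + 1 = 2256; answer 2256
Stage 3: S2 = 2256; d = 2; total draws C(8,5) = 56; favorable C(6,4)*C(2,1) = 30; P = 15/28; answer 15/28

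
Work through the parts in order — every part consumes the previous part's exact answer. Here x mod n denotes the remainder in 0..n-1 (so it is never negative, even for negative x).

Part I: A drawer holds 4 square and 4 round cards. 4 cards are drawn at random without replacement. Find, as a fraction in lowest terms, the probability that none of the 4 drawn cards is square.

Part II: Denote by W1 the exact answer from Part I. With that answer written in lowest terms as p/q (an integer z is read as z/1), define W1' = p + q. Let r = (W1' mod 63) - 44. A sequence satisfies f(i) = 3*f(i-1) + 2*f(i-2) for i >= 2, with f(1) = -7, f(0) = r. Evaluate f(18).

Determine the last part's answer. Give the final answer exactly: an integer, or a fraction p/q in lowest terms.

-56118655377

Part I: total draws C(8,4) = 70; favorable C(4,4) = 1; P = 1/70; answer 1/70
Part II: W1 = 1/70; threaded value p + q = 71; r = -36; f(2) = 3*(-7) + 2*(-36) = -93; iterating: f(2)=-93, f(3)=-293, f(4)=-1065, f(5)=-3781, f(6)=-13473, f(7)=-47981, f(8)=-170889, f(9)=-608629, f(10)=-2167665, f(11)=-7720253, f(12)=-27496089, f(13)=-97928773, f(14)=-348778497, f(15)=-1242193037, f(16)=-4424136105, f(17)=-15756794389, f(18)=-56118655377; answer -56118655377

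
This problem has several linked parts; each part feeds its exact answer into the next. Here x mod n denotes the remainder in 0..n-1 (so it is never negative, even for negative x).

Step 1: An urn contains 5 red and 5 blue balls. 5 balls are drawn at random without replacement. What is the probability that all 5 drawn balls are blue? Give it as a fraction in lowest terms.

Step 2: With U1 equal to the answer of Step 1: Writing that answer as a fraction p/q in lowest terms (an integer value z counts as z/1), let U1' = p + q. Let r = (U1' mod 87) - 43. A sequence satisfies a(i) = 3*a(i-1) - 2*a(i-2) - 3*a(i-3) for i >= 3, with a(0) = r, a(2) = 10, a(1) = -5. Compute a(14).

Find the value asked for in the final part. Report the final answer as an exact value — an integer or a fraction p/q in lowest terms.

Step 1: total draws C(10,5) = 252; favorable C(5,5) = 1; P = 1/252; answer 1/252
Step 2: U1 = 1/252; threaded value p + q = 253; r = 36; a(3) = 3*(10) - 2*(-5) - 3*(36) = -68; iterating: a(3)=-68, a(4)=-209, a(5)=-521, a(6)=-941, a(7)=-1154, a(8)=-17, a(9)=5080, a(10)=18736, a(11)=46099, a(12)=85585, a(13)=108349, a(14)=15580; answer 15580

15580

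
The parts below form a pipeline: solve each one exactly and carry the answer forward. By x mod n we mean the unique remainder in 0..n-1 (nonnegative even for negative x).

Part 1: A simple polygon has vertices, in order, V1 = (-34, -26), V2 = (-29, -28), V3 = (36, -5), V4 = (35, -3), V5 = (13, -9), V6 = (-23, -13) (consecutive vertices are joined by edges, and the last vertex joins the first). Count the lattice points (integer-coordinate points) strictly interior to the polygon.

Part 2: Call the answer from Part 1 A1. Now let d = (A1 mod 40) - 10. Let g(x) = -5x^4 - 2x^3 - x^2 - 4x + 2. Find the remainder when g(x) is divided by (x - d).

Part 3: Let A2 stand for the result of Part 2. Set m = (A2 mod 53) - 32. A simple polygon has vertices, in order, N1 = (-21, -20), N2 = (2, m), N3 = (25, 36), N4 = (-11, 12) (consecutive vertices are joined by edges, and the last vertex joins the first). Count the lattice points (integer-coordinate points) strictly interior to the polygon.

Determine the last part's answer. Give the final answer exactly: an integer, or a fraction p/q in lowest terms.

Part 1: cross terms: (-34*-28 - -29*-26)=198, (-29*-5 - 36*-28)=1153, (36*-3 - 35*-5)=67, (35*-9 - 13*-3)=-276, (13*-13 - -23*-9)=-376, (-23*-26 - -34*-13)=156; twice the area = |922| = 922; area = 461; boundary points = 1 + 1 + 1 + 2 + 4 + 1 = 10; strictly interior points = area - boundary/2 + 1 = 457; answer 457
Part 2: A1 = 457; d = 7; remainder = value at the root: -5*(7)^4 - 2*(7)^3 - 1*(7)^2 - 4*(7)^1 + 2 = (-12005) + (-686) + (-49) + (-28) + (2) = -12766; answer -12766
Part 3: A2 = -12766; m = -25; cross terms: (-21*-25 - 2*-20)=565, (2*36 - 25*-25)=697, (25*12 - -11*36)=696, (-11*-20 - -21*12)=472; twice the area = |2430| = 2430; area = 1215; boundary points = 1 + 1 + 12 + 2 = 16; strictly interior points = area - boundary/2 + 1 = 1208; answer 1208

1208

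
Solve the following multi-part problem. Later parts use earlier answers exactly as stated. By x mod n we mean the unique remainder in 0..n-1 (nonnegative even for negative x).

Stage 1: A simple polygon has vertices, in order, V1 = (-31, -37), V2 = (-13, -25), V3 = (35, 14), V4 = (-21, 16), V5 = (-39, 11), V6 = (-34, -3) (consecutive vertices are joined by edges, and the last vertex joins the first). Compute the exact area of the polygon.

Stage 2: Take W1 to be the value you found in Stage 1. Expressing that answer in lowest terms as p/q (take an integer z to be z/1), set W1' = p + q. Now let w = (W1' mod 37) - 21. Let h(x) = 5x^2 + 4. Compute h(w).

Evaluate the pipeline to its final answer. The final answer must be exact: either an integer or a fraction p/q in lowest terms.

Stage 1: cross terms: (-31*-25 - -13*-37)=294, (-13*14 - 35*-25)=693, (35*16 - -21*14)=854, (-21*11 - -39*16)=393, (-39*-3 - -34*11)=491, (-34*-37 - -31*-3)=1165; twice the area = |3890| = 3890; area = 1945; answer 1945
Stage 2: W1 = 1945; threaded value p + q = 1946; w = 1; 5*(1)^2 + 4 = (5) + (4) = 9; answer 9

9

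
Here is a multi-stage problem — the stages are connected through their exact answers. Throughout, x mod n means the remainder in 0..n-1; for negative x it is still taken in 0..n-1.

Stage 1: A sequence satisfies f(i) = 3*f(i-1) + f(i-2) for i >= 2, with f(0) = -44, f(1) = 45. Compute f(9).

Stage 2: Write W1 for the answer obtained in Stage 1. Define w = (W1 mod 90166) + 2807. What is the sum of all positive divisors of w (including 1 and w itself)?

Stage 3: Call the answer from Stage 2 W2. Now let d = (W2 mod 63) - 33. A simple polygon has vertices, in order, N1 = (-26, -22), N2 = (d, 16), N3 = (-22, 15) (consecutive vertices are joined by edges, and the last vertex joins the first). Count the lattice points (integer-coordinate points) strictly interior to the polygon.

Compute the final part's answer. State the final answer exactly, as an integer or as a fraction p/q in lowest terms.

Stage 1: f(2) = 3*(45) + 1*(-44) = 91; iterating: f(2)=91, f(3)=318, f(4)=1045, f(5)=3453, f(6)=11404, f(7)=37665, f(8)=124399, f(9)=410862; answer 410862
Stage 2: W1 = 410862; w = 53005; 53005 = 5 * 10601; sigma = (1 + 5) * (1 + 10601) = 6 * 10602 = 63612; answer 63612
Stage 3: W2 = 63612; d = 12; cross terms: (-26*16 - 12*-22)=-152, (12*15 - -22*16)=532, (-22*-22 - -26*15)=874; twice the area = |1254| = 1254; area = 627; boundary points = 38 + 1 + 1 = 40; strictly interior points = area - boundary/2 + 1 = 608; answer 608

608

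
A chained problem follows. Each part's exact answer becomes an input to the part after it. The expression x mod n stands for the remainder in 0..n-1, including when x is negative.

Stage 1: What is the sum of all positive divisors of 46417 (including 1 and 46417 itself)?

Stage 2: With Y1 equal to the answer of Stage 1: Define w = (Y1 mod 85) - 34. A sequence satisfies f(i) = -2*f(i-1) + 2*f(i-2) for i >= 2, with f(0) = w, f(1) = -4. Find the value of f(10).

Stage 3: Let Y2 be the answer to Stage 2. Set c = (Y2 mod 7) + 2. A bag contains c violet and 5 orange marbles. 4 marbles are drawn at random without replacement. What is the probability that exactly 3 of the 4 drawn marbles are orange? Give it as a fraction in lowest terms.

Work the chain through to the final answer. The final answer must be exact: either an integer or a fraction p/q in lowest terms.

Stage 1: 46417 = 7 * 19 * 349; sigma = (1 + 7) * (1 + 19) * (1 + 349) = 8 * 20 * 350 = 56000; answer 56000
Stage 2: Y1 = 56000; w = 36; f(2) = -2*(-4) + 2*(36) = 80; iterating: f(2)=80, f(3)=-168, f(4)=496, f(5)=-1328, f(6)=3648, f(7)=-9952, f(8)=27200, f(9)=-74304, f(10)=203008; answer 203008
Stage 3: Y2 = 203008; c = 3; total draws C(8,4) = 70; favorable C(5,3)*C(3,1) = 30; P = 3/7; answer 3/7

3/7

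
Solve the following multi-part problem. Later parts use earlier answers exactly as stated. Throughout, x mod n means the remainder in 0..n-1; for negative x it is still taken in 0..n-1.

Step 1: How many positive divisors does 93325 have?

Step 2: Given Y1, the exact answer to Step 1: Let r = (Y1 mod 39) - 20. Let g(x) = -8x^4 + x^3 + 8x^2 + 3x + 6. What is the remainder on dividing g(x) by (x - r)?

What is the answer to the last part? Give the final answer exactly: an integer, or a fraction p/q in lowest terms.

Step 1: 93325 = 5^2 * 3733; number of divisors = (2+1) * (1+1) = 6; answer 6
Step 2: Y1 = 6; r = -14; remainder = value at the root: -8*(-14)^4 + 1*(-14)^3 + 8*(-14)^2 + 3*(-14)^1 + 6 = (-307328) + (-2744) + (1568) + (-42) + (6) = -308540; answer -308540

-308540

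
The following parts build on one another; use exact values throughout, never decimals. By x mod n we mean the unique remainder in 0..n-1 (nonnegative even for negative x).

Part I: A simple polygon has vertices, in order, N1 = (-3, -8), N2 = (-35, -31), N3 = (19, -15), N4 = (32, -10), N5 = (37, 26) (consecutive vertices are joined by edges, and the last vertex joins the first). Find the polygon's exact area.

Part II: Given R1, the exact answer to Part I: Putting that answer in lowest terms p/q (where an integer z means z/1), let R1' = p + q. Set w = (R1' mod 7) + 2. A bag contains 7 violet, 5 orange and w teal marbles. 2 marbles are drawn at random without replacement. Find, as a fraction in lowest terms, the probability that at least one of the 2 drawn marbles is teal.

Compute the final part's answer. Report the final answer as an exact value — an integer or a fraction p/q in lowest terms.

35/57

Part I: cross terms: (-3*-31 - -35*-8)=-187, (-35*-15 - 19*-31)=1114, (19*-10 - 32*-15)=290, (32*26 - 37*-10)=1202, (37*-8 - -3*26)=-218; twice the area = |2201| = 2201; area = 2201/2; answer 2201/2
Part II: R1 = 2201/2; threaded value p + q = 2203; w = 7; total draws C(19,2) = 171; complement C(12,2) = 66; favorable 171 - 66 = 105; P = 35/57; answer 35/57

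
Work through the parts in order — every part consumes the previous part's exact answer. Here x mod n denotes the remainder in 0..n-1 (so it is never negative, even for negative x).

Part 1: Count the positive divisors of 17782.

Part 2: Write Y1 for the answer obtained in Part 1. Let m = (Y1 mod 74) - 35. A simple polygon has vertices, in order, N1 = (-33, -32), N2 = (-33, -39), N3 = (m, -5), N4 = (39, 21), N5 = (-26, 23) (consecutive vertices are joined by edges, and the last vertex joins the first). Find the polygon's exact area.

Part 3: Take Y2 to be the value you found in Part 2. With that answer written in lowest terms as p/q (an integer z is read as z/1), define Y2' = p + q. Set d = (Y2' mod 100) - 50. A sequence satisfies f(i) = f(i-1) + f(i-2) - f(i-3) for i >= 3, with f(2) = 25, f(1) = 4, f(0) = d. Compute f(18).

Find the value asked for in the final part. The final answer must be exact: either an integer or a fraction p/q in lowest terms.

Part 1: 17782 = 2 * 17 * 523; number of divisors = (1+1) * (1+1) * (1+1) = 8; answer 8
Part 2: Y1 = 8; m = -27; cross terms: (-33*-39 - -33*-32)=231, (-33*-5 - -27*-39)=-888, (-27*21 - 39*-5)=-372, (39*23 - -26*21)=1443, (-26*-32 - -33*23)=1591; twice the area = |2005| = 2005; area = 2005/2; answer 2005/2
Part 3: Y2 = 2005/2; threaded value p + q = 2007; d = -43; f(3) = 1*(25) + 1*(4) - 1*(-43) = 72; iterating: f(3)=72, f(4)=93, f(5)=140, f(6)=161, f(7)=208, f(8)=229, f(9)=276, f(10)=297, f(11)=344, f(12)=365, f(13)=412, f(14)=433, f(15)=480, f(16)=501, f(17)=548, f(18)=569; answer 569

569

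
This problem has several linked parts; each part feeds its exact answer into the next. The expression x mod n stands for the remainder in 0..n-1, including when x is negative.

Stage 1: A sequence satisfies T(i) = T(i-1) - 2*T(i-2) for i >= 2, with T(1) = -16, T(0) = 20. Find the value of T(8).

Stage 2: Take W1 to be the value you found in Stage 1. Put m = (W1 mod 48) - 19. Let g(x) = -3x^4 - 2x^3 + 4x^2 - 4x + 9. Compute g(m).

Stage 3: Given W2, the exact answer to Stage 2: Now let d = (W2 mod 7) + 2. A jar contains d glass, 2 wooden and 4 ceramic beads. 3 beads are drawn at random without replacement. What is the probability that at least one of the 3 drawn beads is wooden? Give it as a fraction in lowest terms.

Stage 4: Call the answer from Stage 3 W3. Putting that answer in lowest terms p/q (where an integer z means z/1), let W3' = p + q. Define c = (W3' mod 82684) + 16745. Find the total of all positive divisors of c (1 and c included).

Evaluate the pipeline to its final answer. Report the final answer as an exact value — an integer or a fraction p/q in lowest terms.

Stage 1: T(2) = 1*(-16) - 2*(20) = -56; iterating: T(2)=-56, T(3)=-24, T(4)=88, T(5)=136, T(6)=-40, T(7)=-312, T(8)=-232; answer -232
Stage 2: W1 = -232; m = -11; -3*(-11)^4 - 2*(-11)^3 + 4*(-11)^2 - 4*(-11)^1 + 9 = (-43923) + (2662) + (484) + (44) + (9) = -40724; answer -40724
Stage 3: W2 = -40724; d = 4; total draws C(10,3) = 120; complement C(8,3) = 56; favorable 120 - 56 = 64; P = 8/15; answer 8/15
Stage 4: W3 = 8/15; threaded value p + q = 23; c = 16768; 16768 = 2^7 * 131; sigma = (1 + 2 + 4 + 8 + 16 + 32 + 64 + 128) * (1 + 131) = 255 * 132 = 33660; answer 33660

33660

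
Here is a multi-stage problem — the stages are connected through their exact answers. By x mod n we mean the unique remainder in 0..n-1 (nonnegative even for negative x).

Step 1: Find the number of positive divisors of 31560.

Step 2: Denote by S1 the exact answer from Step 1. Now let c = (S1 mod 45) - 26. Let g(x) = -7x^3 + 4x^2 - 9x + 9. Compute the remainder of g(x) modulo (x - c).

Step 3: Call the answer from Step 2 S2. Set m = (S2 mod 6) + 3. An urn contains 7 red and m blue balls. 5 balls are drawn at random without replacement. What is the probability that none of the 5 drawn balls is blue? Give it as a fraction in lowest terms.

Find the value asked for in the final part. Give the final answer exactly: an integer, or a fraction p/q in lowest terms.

7/429

Step 1: 31560 = 2^3 * 3 * 5 * 263; number of divisors = (3+1) * (1+1) * (1+1) * (1+1) = 32; answer 32
Step 2: S1 = 32; c = 6; remainder = value at the root: -7*(6)^3 + 4*(6)^2 - 9*(6)^1 + 9 = (-1512) + (144) + (-54) + (9) = -1413; answer -1413
Step 3: S2 = -1413; m = 6; total draws C(13,5) = 1287; favorable C(7,5) = 21; P = 7/429; answer 7/429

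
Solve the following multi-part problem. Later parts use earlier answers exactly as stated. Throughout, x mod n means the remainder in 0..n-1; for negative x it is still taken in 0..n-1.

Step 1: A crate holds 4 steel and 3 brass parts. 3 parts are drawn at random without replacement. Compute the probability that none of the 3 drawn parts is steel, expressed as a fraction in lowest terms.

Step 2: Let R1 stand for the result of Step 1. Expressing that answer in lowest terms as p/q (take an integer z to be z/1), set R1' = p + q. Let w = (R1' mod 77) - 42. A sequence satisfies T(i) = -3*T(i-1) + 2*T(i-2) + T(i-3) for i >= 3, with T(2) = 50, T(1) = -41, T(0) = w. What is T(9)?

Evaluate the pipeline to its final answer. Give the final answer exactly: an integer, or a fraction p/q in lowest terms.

Step 1: total draws C(7,3) = 35; favorable C(3,3) = 1; P = 1/35; answer 1/35
Step 2: R1 = 1/35; threaded value p + q = 36; w = -6; T(3) = -3*(50) + 2*(-41) + 1*(-6) = -238; iterating: T(3)=-238, T(4)=773, T(5)=-2745, T(6)=9543, T(7)=-33346, T(8)=116379, T(9)=-406286; answer -406286

-406286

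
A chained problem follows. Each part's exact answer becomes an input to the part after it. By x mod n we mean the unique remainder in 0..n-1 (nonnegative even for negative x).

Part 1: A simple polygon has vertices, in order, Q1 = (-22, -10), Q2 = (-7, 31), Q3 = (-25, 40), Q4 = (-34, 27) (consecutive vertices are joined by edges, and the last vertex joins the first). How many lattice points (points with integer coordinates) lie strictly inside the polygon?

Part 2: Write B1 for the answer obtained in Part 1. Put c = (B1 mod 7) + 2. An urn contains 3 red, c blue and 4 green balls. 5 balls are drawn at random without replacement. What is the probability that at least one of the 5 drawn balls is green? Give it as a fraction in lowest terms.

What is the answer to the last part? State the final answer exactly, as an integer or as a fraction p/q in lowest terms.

129/143

Part 1: cross terms: (-22*31 - -7*-10)=-752, (-7*40 - -25*31)=495, (-25*27 - -34*40)=685, (-34*-10 - -22*27)=934; twice the area = |1362| = 1362; area = 681; boundary points = 1 + 9 + 1 + 1 = 12; strictly interior points = area - boundary/2 + 1 = 676; answer 676
Part 2: B1 = 676; c = 6; total draws C(13,5) = 1287; complement C(9,5) = 126; favorable 1287 - 126 = 1161; P = 129/143; answer 129/143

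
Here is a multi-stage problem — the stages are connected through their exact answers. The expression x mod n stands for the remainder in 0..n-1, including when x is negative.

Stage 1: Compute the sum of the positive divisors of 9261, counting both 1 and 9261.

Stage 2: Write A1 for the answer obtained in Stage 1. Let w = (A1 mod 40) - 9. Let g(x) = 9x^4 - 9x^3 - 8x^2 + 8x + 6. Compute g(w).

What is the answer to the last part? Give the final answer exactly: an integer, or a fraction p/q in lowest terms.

64896

Stage 1: 9261 = 3^3 * 7^3; sigma = (1 + 3 + 9 + 27) * (1 + 7 + 49 + 343) = 40 * 400 = 16000; answer 16000
Stage 2: A1 = 16000; w = -9; 9*(-9)^4 - 9*(-9)^3 - 8*(-9)^2 + 8*(-9)^1 + 6 = (59049) + (6561) + (-648) + (-72) + (6) = 64896; answer 64896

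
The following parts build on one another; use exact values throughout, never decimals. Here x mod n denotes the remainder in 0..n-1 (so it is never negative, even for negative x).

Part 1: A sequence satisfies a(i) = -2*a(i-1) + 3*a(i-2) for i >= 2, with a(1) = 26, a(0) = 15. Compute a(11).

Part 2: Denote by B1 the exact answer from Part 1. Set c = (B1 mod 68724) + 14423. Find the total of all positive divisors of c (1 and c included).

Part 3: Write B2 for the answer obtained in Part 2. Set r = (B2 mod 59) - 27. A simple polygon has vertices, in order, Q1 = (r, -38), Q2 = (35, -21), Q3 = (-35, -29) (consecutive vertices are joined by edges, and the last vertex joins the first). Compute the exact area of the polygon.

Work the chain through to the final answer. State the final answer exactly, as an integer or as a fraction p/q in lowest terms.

Part 1: a(2) = -2*(26) + 3*(15) = -7; iterating: a(2)=-7, a(3)=92, a(4)=-205, a(5)=686, a(6)=-1987, a(7)=6032, a(8)=-18025, a(9)=54146, a(10)=-162367, a(11)=487172; answer 487172
Part 2: B1 = 487172; c = 20527; 20527 = 13 * 1579; sigma = (1 + 13) * (1 + 1579) = 14 * 1580 = 22120; answer 22120
Part 3: B2 = 22120; r = 27; cross terms: (27*-21 - 35*-38)=763, (35*-29 - -35*-21)=-1750, (-35*-38 - 27*-29)=2113; twice the area = |1126| = 1126; area = 563; answer 563

563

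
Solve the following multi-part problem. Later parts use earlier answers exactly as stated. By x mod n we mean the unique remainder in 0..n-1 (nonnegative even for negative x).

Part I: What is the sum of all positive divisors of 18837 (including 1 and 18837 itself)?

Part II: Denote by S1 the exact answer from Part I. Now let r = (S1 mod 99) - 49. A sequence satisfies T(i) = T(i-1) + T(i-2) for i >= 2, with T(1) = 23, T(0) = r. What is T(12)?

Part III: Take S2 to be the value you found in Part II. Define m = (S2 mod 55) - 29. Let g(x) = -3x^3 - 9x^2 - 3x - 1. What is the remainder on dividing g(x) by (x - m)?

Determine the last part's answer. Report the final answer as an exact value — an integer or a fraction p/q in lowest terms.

6509

Part I: 18837 = 3^2 * 7 * 13 * 23; sigma = (1 + 3 + 9) * (1 + 7) * (1 + 13) * (1 + 23) = 13 * 8 * 14 * 24 = 34944; answer 34944
Part II: S1 = 34944; r = 47; T(2) = 1*(23) + 1*(47) = 70; iterating: T(2)=70, T(3)=93, T(4)=163, T(5)=256, T(6)=419, T(7)=675, T(8)=1094, T(9)=1769, T(10)=2863, T(11)=4632, T(12)=7495; answer 7495
Part III: S2 = 7495; m = -14; remainder = value at the root: -3*(-14)^3 - 9*(-14)^2 - 3*(-14)^1 - 1 = (8232) + (-1764) + (42) + (-1) = 6509; answer 6509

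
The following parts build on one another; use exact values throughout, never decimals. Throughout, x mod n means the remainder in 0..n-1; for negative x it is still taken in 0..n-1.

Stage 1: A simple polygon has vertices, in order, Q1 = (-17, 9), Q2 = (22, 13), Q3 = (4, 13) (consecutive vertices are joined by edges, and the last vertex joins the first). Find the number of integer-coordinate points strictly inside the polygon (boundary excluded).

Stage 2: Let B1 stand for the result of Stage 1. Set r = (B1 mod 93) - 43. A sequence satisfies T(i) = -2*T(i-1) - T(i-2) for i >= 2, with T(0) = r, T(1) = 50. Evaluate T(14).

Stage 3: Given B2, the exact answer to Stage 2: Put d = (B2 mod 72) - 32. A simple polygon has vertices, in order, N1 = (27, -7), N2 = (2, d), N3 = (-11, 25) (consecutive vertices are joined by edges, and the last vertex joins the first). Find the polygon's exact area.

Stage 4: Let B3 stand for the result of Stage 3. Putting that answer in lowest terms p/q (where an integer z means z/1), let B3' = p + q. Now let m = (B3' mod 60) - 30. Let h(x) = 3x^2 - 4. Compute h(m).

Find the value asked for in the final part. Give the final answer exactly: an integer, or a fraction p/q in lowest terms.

Stage 1: cross terms: (-17*13 - 22*9)=-419, (22*13 - 4*13)=234, (4*9 - -17*13)=257; twice the area = |72| = 72; area = 36; boundary points = 1 + 18 + 1 = 20; strictly interior points = area - boundary/2 + 1 = 27; answer 27
Stage 2: B1 = 27; r = -16; T(2) = -2*(50) - 1*(-16) = -84; iterating: T(2)=-84, T(3)=118, T(4)=-152, T(5)=186, T(6)=-220, T(7)=254, T(8)=-288, T(9)=322, T(10)=-356, T(11)=390, T(12)=-424, T(13)=458, T(14)=-492; answer -492
Stage 3: B2 = -492; d = -20; cross terms: (27*-20 - 2*-7)=-526, (2*25 - -11*-20)=-170, (-11*-7 - 27*25)=-598; twice the area = |-1294| = 1294; area = 647; answer 647
Stage 4: B3 = 647; threaded value p + q = 648; m = 18; 3*(18)^2 - 4 = (972) + (-4) = 968; answer 968

968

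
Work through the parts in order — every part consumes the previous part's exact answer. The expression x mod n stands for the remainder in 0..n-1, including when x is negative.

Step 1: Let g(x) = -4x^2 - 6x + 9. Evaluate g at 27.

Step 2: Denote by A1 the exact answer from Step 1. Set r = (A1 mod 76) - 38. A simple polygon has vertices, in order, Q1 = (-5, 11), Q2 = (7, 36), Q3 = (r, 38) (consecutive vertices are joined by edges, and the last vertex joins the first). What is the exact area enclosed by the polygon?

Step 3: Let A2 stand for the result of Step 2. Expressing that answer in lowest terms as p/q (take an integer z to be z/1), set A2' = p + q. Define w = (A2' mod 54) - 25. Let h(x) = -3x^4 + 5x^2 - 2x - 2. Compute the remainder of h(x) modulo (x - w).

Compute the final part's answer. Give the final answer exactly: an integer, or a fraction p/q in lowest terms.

-43298

Step 1: -4*(27)^2 - 6*(27)^1 + 9 = (-2916) + (-162) + (9) = -3069; answer -3069
Step 2: A1 = -3069; r = 9; cross terms: (-5*36 - 7*11)=-257, (7*38 - 9*36)=-58, (9*11 - -5*38)=289; twice the area = |-26| = 26; area = 13; answer 13
Step 3: A2 = 13; threaded value p + q = 14; w = -11; remainder = value at the root: -3*(-11)^4 + 5*(-11)^2 - 2*(-11)^1 - 2 = (-43923) + (605) + (22) + (-2) = -43298; answer -43298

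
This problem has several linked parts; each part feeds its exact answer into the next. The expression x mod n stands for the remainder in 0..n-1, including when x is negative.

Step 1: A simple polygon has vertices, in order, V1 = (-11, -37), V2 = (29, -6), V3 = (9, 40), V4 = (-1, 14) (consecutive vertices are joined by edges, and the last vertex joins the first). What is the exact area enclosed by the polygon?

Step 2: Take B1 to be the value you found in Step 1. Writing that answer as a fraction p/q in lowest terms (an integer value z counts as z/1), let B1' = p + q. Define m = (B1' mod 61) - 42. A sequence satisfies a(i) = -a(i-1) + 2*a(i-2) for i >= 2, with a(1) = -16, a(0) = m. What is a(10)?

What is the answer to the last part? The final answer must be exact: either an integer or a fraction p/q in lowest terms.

Step 1: cross terms: (-11*-6 - 29*-37)=1139, (29*40 - 9*-6)=1214, (9*14 - -1*40)=166, (-1*-37 - -11*14)=191; twice the area = |2710| = 2710; area = 1355; answer 1355
Step 2: B1 = 1355; threaded value p + q = 1356; m = -28; a(2) = -1*(-16) + 2*(-28) = -40; iterating: a(2)=-40, a(3)=8, a(4)=-88, a(5)=104, a(6)=-280, a(7)=488, a(8)=-1048, a(9)=2024, a(10)=-4120; answer -4120

-4120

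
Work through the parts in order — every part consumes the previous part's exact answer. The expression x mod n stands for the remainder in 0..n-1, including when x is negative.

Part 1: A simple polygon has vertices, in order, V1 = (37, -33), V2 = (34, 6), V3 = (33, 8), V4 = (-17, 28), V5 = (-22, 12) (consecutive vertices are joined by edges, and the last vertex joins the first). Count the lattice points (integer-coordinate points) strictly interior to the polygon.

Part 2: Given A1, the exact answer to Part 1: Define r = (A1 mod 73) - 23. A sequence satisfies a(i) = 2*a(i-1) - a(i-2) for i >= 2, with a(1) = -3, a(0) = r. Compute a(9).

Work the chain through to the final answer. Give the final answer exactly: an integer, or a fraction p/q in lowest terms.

Part 1: cross terms: (37*6 - 34*-33)=1344, (34*8 - 33*6)=74, (33*28 - -17*8)=1060, (-17*12 - -22*28)=412, (-22*-33 - 37*12)=282; twice the area = |3172| = 3172; area = 1586; boundary points = 3 + 1 + 10 + 1 + 1 = 16; strictly interior points = area - boundary/2 + 1 = 1579; answer 1579
Part 2: A1 = 1579; r = 23; a(2) = 2*(-3) - 1*(23) = -29; iterating: a(2)=-29, a(3)=-55, a(4)=-81, a(5)=-107, a(6)=-133, a(7)=-159, a(8)=-185, a(9)=-211; answer -211

-211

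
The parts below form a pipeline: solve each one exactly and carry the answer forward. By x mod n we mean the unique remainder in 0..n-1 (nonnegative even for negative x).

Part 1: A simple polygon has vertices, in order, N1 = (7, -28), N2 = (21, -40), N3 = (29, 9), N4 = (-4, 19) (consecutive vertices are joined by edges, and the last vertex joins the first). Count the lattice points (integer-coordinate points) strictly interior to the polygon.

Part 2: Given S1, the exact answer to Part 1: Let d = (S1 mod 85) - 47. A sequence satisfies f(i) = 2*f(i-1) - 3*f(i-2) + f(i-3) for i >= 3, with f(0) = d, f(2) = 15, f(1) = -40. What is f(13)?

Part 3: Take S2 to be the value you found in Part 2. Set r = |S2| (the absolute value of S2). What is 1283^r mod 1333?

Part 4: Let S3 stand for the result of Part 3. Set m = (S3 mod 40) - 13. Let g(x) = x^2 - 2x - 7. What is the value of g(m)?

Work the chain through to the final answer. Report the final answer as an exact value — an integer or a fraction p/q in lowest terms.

73

Part 1: cross terms: (7*-40 - 21*-28)=308, (21*9 - 29*-40)=1349, (29*19 - -4*9)=587, (-4*-28 - 7*19)=-21; twice the area = |2223| = 2223; area = 2223/2; boundary points = 2 + 1 + 1 + 1 = 5; strictly interior points = area - boundary/2 + 1 = 1110; answer 1110
Part 2: S1 = 1110; d = -42; f(3) = 2*(15) - 3*(-40) + 1*(-42) = 108; iterating: f(3)=108, f(4)=131, f(5)=-47, f(6)=-379, f(7)=-486, f(8)=118, f(9)=1315, f(10)=1790, f(11)=-247, f(12)=-4549, f(13)=-6567; answer -6567
Part 3: S2 = -6567; r = 6567; squarings mod 1333: 1283^1=1283, 1283^2=1167, 1283^4=896, 1283^8=350, 1283^16=1197, 1283^32=1167, 1283^64=896, 1283^128=350, 1283^256=1197, 1283^512=1167, 1283^1024=896, 1283^2048=350, 1283^4096=1197; 1283^6567 = 1283^1 * 1283^2 * 1283^4 * 1283^32 * 1283^128 * 1283^256 * 1283^2048 * 1283^4096 = 1205 (mod 1333); answer 1205
Part 4: S3 = 1205; m = -8; 1*(-8)^2 - 2*(-8)^1 - 7 = (64) + (16) + (-7) = 73; answer 73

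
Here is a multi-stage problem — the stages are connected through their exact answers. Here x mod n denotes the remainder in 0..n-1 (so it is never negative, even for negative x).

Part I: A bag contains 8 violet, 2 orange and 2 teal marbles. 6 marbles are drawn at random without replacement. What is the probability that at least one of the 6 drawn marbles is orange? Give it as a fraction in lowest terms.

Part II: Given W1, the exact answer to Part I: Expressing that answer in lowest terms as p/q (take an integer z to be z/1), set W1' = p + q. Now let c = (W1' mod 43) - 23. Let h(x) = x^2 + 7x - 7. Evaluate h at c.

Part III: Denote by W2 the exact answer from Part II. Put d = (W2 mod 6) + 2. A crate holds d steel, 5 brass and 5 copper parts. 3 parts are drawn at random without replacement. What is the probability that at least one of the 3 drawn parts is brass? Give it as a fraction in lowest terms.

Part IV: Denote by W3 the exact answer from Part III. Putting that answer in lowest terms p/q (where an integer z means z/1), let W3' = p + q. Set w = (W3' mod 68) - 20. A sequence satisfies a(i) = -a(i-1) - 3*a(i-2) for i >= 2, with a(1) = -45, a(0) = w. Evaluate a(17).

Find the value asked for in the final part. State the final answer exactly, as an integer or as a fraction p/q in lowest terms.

322365

Part I: total draws C(12,6) = 924; complement C(10,6) = 210; favorable 924 - 210 = 714; P = 17/22; answer 17/22
Part II: W1 = 17/22; threaded value p + q = 39; c = 16; 1*(16)^2 + 7*(16)^1 - 7 = (256) + (112) + (-7) = 361; answer 361
Part III: W2 = 361; d = 3; total draws C(13,3) = 286; complement C(8,3) = 56; favorable 286 - 56 = 230; P = 115/143; answer 115/143
Part IV: W3 = 115/143; threaded value p + q = 258; w = 34; a(2) = -1*(-45) - 3*(34) = -57; iterating: a(2)=-57, a(3)=192, a(4)=-21, a(5)=-555, a(6)=618, a(7)=1047, a(8)=-2901, a(9)=-240, a(10)=8943, a(11)=-8223, a(12)=-18606, a(13)=43275, a(14)=12543, a(15)=-142368, a(16)=104739, a(17)=322365; answer 322365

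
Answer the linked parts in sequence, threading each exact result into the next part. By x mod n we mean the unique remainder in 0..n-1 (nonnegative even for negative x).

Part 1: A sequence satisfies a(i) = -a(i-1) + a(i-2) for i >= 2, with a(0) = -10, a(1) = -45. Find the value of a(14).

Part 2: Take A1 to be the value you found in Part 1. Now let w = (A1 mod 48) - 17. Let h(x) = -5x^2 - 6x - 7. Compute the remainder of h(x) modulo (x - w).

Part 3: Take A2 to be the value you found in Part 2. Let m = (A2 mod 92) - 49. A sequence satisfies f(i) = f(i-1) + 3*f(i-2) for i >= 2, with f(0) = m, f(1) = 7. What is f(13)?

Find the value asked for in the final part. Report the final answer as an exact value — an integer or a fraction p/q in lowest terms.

25543

Part 1: a(2) = -1*(-45) + 1*(-10) = 35; iterating: a(2)=35, a(3)=-80, a(4)=115, a(5)=-195, a(6)=310, a(7)=-505, a(8)=815, a(9)=-1320, a(10)=2135, a(11)=-3455, a(12)=5590, a(13)=-9045, a(14)=14635; answer 14635
Part 2: A1 = 14635; w = 26; remainder = value at the root: -5*(26)^2 - 6*(26)^1 - 7 = (-3380) + (-156) + (-7) = -3543; answer -3543
Part 3: A2 = -3543; m = -4; f(2) = 1*(7) + 3*(-4) = -5; iterating: f(2)=-5, f(3)=16, f(4)=1, f(5)=49, f(6)=52, f(7)=199, f(8)=355, f(9)=952, f(10)=2017, f(11)=4873, f(12)=10924, f(13)=25543; answer 25543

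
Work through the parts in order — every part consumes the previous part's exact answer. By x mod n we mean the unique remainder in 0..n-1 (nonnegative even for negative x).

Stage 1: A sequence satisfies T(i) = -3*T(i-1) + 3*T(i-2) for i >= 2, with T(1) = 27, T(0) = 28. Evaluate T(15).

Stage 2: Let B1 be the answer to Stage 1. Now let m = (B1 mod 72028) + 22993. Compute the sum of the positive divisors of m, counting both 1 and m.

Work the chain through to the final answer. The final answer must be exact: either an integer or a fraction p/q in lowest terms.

Stage 1: T(2) = -3*(27) + 3*(28) = 3; iterating: T(2)=3, T(3)=72, T(4)=-207, T(5)=837, T(6)=-3132, T(7)=11907, T(8)=-45117, T(9)=171072, T(10)=-648567, T(11)=2458917, T(12)=-9322452, T(13)=35344107, T(14)=-133999677, T(15)=508031352; answer 508031352
Stage 2: B1 = 508031352; m = 40861; 40861 = 29 * 1409; sigma = (1 + 29) * (1 + 1409) = 30 * 1410 = 42300; answer 42300

42300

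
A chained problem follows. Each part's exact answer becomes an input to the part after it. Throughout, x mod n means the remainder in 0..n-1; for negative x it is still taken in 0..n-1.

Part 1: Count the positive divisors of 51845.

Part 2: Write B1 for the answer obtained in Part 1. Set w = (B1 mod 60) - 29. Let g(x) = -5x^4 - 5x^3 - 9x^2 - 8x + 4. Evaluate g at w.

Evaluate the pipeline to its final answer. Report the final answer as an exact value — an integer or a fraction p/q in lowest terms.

-1880421

Part 1: 51845 = 5 * 10369; number of divisors = (1+1) * (1+1) = 4; answer 4
Part 2: B1 = 4; w = -25; -5*(-25)^4 - 5*(-25)^3 - 9*(-25)^2 - 8*(-25)^1 + 4 = (-1953125) + (78125) + (-5625) + (200) + (4) = -1880421; answer -1880421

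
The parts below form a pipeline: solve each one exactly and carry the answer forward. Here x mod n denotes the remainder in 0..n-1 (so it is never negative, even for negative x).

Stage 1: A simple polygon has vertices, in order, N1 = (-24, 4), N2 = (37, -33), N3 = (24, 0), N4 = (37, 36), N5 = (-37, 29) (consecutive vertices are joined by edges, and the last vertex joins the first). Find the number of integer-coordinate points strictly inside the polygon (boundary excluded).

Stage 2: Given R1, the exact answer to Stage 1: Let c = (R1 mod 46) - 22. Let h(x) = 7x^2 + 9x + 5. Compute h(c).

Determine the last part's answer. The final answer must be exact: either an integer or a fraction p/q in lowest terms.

Stage 1: cross terms: (-24*-33 - 37*4)=644, (37*0 - 24*-33)=792, (24*36 - 37*0)=864, (37*29 - -37*36)=2405, (-37*4 - -24*29)=548; twice the area = |5253| = 5253; area = 5253/2; boundary points = 1 + 1 + 1 + 1 + 1 = 5; strictly interior points = area - boundary/2 + 1 = 2625; answer 2625
Stage 2: R1 = 2625; c = -19; 7*(-19)^2 + 9*(-19)^1 + 5 = (2527) + (-171) + (5) = 2361; answer 2361

2361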